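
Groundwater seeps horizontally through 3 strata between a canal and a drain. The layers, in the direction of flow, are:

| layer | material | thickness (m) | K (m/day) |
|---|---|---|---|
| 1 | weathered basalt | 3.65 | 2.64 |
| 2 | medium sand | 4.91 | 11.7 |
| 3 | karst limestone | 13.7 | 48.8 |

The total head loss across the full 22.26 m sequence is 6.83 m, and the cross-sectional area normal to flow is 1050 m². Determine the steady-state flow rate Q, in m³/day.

Flow is perpendicular to layering, so the layers act in series and the equivalent K is the thickness-weighted harmonic mean.
Total thickness L = 3.65 + 4.91 + 13.7 = 22.26 m.
Σ(b_i/K_i) = 3.65/2.64 + 4.91/11.7 + 13.7/48.8 = 2.083 d.
K_eq = L / Σ(b_i/K_i) = 22.26 / 2.083 = 10.69 m/day.
Q = K_eq · A · (Δh/L) = 10.69 × 1050 × (6.83/22.26) = 3443 m³/day.

3440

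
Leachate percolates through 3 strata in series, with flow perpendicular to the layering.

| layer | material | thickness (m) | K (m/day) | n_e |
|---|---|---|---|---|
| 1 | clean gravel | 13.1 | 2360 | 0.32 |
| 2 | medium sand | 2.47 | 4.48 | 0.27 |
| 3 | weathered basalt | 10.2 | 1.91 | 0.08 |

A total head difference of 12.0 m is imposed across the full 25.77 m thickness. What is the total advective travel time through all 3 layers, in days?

2.79

With flow normal to the layers, continuity requires the same specific discharge q through every layer.
Σ(b_i/K_i) = 13.1/2360 + 2.47/4.48 + 10.2/1.91 = 5.897 d.
q = Δh / Σ(b_i/K_i) = 12.0 / 5.897 = 2.035 m/day.
In each layer the seepage velocity is v_i = q/n_i, so the layer transit time is t_i = b_i·n_i / q:
  layer 1 (clean gravel): t_1 = 13.1 × 0.32 / 2.035 = 2.060 d
  layer 2 (medium sand): t_2 = 2.47 × 0.27 / 2.035 = 0.3277 d
  layer 3 (weathered basalt): t_3 = 10.2 × 0.08 / 2.035 = 0.4010 d
Total t = Σ t_i = 2.789 days.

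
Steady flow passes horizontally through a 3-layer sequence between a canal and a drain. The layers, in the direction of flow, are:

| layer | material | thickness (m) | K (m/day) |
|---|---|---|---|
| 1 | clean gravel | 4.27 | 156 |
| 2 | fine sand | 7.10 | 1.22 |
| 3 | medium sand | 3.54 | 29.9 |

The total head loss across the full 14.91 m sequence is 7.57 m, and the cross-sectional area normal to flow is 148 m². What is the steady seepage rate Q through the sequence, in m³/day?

Flow is perpendicular to layering, so the layers act in series and the equivalent K is the thickness-weighted harmonic mean.
Total thickness L = 4.27 + 7.10 + 3.54 = 14.91 m.
Σ(b_i/K_i) = 4.27/156 + 7.10/1.22 + 3.54/29.9 = 5.965 d.
K_eq = L / Σ(b_i/K_i) = 14.91 / 5.965 = 2.499 m/day.
Q = K_eq · A · (Δh/L) = 2.499 × 148 × (7.57/14.91) = 187.8 m³/day.

188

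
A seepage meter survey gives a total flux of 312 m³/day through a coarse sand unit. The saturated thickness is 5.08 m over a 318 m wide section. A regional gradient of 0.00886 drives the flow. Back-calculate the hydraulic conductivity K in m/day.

Cross-sectional area A = 318 × 5.08 = 1615 m².
Hydraulic gradient i = 0.00886.
From Q = K·A·i, K = Q / (A·i) = 312 / (1615 × 0.008860) = 21.80 m/day.

21.8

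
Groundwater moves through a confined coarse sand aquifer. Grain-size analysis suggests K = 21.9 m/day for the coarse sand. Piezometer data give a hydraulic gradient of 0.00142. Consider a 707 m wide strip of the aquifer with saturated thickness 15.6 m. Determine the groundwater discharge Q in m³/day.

Cross-sectional area A = 707 × 15.6 = 11029 m².
Hydraulic gradient i = 0.00142.
Darcy's law: Q = K · A · i = 21.90 × 11029 × 0.001420 = 343.0 m³/day.

343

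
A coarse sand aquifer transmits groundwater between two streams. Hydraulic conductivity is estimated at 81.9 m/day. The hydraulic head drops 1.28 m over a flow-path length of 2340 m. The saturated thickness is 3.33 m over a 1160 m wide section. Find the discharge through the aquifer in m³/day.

173

Cross-sectional area A = 1160 × 3.33 = 3863 m².
Hydraulic gradient i = Δh / L = 1.28 / 2340 = 0.0005470.
Darcy's law: Q = K · A · i = 81.90 × 3863 × 0.0005470 = 173.1 m³/day.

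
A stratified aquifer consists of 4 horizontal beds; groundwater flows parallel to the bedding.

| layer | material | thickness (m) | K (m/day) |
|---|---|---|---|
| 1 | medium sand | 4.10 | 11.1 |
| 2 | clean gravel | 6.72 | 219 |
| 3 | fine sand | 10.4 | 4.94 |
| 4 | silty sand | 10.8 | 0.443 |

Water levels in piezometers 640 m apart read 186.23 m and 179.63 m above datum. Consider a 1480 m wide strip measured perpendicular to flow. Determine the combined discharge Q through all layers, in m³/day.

24000

Flow is parallel to layering, so each bed carries its own Darcy discharge and the transmissivities add.
Σ(K_i·b_i) = 11.1×4.10 + 219×6.72 + 4.94×10.4 + 0.443×10.8 = 1573 m²/day.
Hydraulic gradient i = (186.23 − 179.63) / 640 = 6.6 / 640 = 0.01031.
Q = Σ(K_i·b_i) · W · i = 1573 × 1480 × 0.01031 = 24013 m³/day.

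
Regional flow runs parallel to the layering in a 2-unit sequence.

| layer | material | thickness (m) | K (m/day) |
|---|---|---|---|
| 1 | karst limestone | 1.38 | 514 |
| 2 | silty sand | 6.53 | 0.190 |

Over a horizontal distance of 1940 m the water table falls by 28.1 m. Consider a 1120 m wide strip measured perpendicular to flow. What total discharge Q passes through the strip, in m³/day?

Flow is parallel to layering, so each bed carries its own Darcy discharge and the transmissivities add.
Σ(K_i·b_i) = 514×1.38 + 0.190×6.53 = 710.6 m²/day.
Hydraulic gradient i = Δh / L = 28.1 / 1940 = 0.01448.
Q = Σ(K_i·b_i) · W · i = 710.6 × 1120 × 0.01448 = 11527 m³/day.

11500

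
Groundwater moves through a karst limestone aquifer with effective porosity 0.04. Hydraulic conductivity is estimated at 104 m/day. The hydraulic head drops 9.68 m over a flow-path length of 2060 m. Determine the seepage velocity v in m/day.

12.2

Hydraulic gradient i = Δh / L = 9.68 / 2060 = 0.004699.
Darcy flux q = K · i = 104.0 × 0.004699 = 0.4887 m/day.
Seepage velocity v = q / n_e = 0.4887 / 0.04 = 12.22 m/day.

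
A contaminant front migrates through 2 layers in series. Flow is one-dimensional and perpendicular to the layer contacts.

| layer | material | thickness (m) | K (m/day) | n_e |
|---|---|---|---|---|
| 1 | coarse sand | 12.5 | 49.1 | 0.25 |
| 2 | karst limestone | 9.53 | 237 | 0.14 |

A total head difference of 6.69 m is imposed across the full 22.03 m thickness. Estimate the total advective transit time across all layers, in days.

0.196

With flow normal to the layers, continuity requires the same specific discharge q through every layer.
Σ(b_i/K_i) = 12.5/49.1 + 9.53/237 = 0.2948 d.
q = Δh / Σ(b_i/K_i) = 6.69 / 0.2948 = 22.69 m/day.
In each layer the seepage velocity is v_i = q/n_i, so the layer transit time is t_i = b_i·n_i / q:
  layer 1 (coarse sand): t_1 = 12.5 × 0.25 / 22.69 = 0.1377 d
  layer 2 (karst limestone): t_2 = 9.53 × 0.14 / 22.69 = 0.05879 d
Total t = Σ t_i = 0.1965 days.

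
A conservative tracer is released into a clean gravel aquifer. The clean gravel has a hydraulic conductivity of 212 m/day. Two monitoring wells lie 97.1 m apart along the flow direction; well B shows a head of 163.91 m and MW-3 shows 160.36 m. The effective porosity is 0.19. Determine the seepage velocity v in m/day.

Hydraulic gradient i = (163.91 − 160.36) / 97.1 = 3.55 / 97.1 = 0.03656.
Darcy flux q = K · i = 212.0 × 0.03656 = 7.751 m/day.
Seepage velocity v = q / n_e = 7.751 / 0.19 = 40.79 m/day.

40.8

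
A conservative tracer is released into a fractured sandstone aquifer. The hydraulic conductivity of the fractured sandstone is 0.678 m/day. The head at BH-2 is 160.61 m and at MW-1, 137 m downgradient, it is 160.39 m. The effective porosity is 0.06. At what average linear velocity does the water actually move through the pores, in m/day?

0.0181

Hydraulic gradient i = (160.61 − 160.39) / 137 = 0.22 / 137 = 0.001606.
Darcy flux q = K · i = 0.6780 × 0.001606 = 0.001089 m/day.
Seepage velocity v = q / n_e = 0.001089 / 0.06 = 0.01815 m/day.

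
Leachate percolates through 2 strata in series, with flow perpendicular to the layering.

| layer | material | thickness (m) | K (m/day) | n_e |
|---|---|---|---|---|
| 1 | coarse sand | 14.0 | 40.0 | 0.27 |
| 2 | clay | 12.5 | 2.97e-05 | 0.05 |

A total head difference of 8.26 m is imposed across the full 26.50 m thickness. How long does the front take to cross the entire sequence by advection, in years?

615

With flow normal to the layers, continuity requires the same specific discharge q through every layer.
Σ(b_i/K_i) = 14.0/40.0 + 12.5/2.97e-05 = 4.209e+05 d.
q = Δh / Σ(b_i/K_i) = 8.26 / 4.209e+05 = 1.963e-05 m/day.
In each layer the seepage velocity is v_i = q/n_i, so the layer transit time is t_i = b_i·n_i / q:
  layer 1 (coarse sand): t_1 = 14.0 × 0.27 / 1.963e-05 = 1.926e+05 d
  layer 2 (clay): t_2 = 12.5 × 0.05 / 1.963e-05 = 31846 d
Total t = Σ t_i = 2.245e+05 days = 614.5 years.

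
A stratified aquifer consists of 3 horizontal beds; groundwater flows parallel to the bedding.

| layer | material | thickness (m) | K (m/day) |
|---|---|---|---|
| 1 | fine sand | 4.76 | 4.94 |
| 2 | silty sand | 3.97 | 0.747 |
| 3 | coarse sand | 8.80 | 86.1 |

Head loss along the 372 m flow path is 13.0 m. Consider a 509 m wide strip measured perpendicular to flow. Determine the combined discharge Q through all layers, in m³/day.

Flow is parallel to layering, so each bed carries its own Darcy discharge and the transmissivities add.
Σ(K_i·b_i) = 4.94×4.76 + 0.747×3.97 + 86.1×8.80 = 784.2 m²/day.
Hydraulic gradient i = Δh / L = 13.0 / 372 = 0.03495.
Q = Σ(K_i·b_i) · W · i = 784.2 × 509 × 0.03495 = 13948 m³/day.

13900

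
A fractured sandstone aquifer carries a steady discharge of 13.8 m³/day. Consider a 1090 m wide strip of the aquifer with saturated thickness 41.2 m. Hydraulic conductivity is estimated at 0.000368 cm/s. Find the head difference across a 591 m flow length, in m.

0.571

Convert K: 0.000368 cm/s × 864 = 0.3180 m/day.
Cross-sectional area A = 1090 × 41.2 = 44908 m².
From Q = K·A·i, i = Q / (K·A) = 13.8 / (0.3180 × 44908) = 0.0009665.
Head loss Δh = i · L = 0.0009665 × 591 = 0.5712 m.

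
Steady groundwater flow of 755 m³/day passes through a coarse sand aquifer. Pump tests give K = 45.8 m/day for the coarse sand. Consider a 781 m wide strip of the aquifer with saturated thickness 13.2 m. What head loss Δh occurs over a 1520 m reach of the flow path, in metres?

2.43

Cross-sectional area A = 781 × 13.2 = 10309 m².
From Q = K·A·i, i = Q / (K·A) = 755 / (45.80 × 10309) = 0.001599.
Head loss Δh = i · L = 0.001599 × 1520 = 2.431 m.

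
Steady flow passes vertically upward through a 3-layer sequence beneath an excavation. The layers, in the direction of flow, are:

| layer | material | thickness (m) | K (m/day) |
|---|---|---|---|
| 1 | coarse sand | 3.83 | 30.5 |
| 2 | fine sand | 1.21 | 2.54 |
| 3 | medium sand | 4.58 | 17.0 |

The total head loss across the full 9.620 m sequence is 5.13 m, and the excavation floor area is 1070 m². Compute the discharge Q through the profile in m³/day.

Flow is perpendicular to layering, so the layers act in series and the equivalent K is the thickness-weighted harmonic mean.
Total thickness L = 3.83 + 1.21 + 4.58 = 9.620 m.
Σ(b_i/K_i) = 3.83/30.5 + 1.21/2.54 + 4.58/17.0 = 0.8714 d.
K_eq = L / Σ(b_i/K_i) = 9.620 / 0.8714 = 11.04 m/day.
Q = K_eq · A · (Δh/L) = 11.04 × 1070 × (5.13/9.620) = 6299 m³/day.

6300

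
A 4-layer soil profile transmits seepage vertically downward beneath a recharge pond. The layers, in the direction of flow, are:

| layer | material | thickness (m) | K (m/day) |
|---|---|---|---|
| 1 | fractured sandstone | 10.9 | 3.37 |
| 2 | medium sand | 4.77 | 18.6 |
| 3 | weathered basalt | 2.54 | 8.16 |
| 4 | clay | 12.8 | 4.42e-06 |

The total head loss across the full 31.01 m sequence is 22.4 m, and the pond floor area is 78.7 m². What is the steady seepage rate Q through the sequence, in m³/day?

Flow is perpendicular to layering, so the layers act in series and the equivalent K is the thickness-weighted harmonic mean.
Total thickness L = 10.9 + 4.77 + 2.54 + 12.8 = 31.01 m.
Σ(b_i/K_i) = 10.9/3.37 + 4.77/18.6 + 2.54/8.16 + 12.8/4.42e-06 = 2.896e+06 d.
K_eq = L / Σ(b_i/K_i) = 31.01 / 2.896e+06 = 1.071e-05 m/day.
Q = K_eq · A · (Δh/L) = 1.071e-05 × 78.7 × (22.4/31.01) = 0.0006087 m³/day.

0.000609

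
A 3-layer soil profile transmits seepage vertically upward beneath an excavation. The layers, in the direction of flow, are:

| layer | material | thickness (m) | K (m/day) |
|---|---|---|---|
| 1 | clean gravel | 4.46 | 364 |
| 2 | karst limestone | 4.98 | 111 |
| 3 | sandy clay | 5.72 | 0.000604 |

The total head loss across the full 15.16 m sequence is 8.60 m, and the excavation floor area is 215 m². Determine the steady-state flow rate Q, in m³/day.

0.195

Flow is perpendicular to layering, so the layers act in series and the equivalent K is the thickness-weighted harmonic mean.
Total thickness L = 4.46 + 4.98 + 5.72 = 15.16 m.
Σ(b_i/K_i) = 4.46/364 + 4.98/111 + 5.72/0.000604 = 9470 d.
K_eq = L / Σ(b_i/K_i) = 15.16 / 9470 = 0.001601 m/day.
Q = K_eq · A · (Δh/L) = 0.001601 × 215 × (8.60/15.16) = 0.1952 m³/day.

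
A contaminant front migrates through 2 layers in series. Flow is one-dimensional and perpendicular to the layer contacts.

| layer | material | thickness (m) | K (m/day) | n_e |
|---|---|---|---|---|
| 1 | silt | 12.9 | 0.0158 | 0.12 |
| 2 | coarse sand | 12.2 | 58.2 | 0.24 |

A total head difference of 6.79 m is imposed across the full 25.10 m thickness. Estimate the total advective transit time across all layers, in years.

With flow normal to the layers, continuity requires the same specific discharge q through every layer.
Σ(b_i/K_i) = 12.9/0.0158 + 12.2/58.2 = 816.7 d.
q = Δh / Σ(b_i/K_i) = 6.79 / 816.7 = 0.008314 m/day.
In each layer the seepage velocity is v_i = q/n_i, so the layer transit time is t_i = b_i·n_i / q:
  layer 1 (silt): t_1 = 12.9 × 0.12 / 0.008314 = 186.2 d
  layer 2 (coarse sand): t_2 = 12.2 × 0.24 / 0.008314 = 352.2 d
Total t = Σ t_i = 538.3 days = 1.474 years.

1.47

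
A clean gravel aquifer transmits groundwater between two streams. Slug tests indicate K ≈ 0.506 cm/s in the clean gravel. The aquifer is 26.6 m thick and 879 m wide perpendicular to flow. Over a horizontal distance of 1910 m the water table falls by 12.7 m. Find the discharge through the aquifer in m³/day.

Convert K: 0.506 cm/s × 864 = 437.2 m/day.
Cross-sectional area A = 879 × 26.6 = 23381 m².
Hydraulic gradient i = Δh / L = 12.7 / 1910 = 0.006649.
Darcy's law: Q = K · A · i = 437.2 × 23381 × 0.006649 = 67968 m³/day.

68000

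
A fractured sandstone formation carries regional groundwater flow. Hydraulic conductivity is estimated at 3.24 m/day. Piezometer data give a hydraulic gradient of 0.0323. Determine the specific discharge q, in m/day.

0.105

Hydraulic gradient i = 0.0323.
Specific discharge q = K · i = 3.240 × 0.03230 = 0.1047 m/day.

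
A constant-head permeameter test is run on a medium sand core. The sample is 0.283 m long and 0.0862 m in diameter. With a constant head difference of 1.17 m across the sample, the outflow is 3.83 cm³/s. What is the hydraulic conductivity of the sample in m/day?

Cross-sectional area A = π·(d/2)² = π × (0.0862/2)² = 0.005836 m².
Convert discharge: 3.83 cm³/s = 3.830e-06 m³/s.
Darcy's law rearranged: K = Q·L / (A·Δh) = 3.830e-06 × 0.283 / (0.005836 × 1.17) = 0.0001587 m/s = 13.72 m/day.

13.7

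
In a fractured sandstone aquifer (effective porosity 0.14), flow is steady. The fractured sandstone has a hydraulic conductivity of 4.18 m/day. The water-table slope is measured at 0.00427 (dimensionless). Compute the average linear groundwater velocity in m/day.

0.127

Hydraulic gradient i = 0.00427.
Darcy flux q = K · i = 4.180 × 0.004270 = 0.01785 m/day.
Seepage velocity v = q / n_e = 0.01785 / 0.14 = 0.1275 m/day.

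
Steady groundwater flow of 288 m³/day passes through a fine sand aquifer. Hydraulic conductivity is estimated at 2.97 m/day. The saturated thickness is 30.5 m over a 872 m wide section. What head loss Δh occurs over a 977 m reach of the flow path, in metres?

3.56

Cross-sectional area A = 872 × 30.5 = 26596 m².
From Q = K·A·i, i = Q / (K·A) = 288 / (2.970 × 26596) = 0.003646.
Head loss Δh = i · L = 0.003646 × 977 = 3.562 m.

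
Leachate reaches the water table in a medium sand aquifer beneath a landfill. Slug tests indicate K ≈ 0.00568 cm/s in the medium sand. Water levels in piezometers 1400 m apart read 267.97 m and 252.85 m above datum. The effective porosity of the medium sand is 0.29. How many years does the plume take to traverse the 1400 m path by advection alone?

21.0

Convert K: 0.00568 cm/s × 864 = 4.908 m/day.
Hydraulic gradient i = (267.97 − 252.85) / 1400 = 15.12 / 1400 = 0.01080.
Darcy flux q = K · i = 4.908 × 0.01080 = 0.05300 m/day.
Seepage velocity v = q / n_e = 0.05300 / 0.29 = 0.1828 m/day.
Travel time t = L / v = 1400 / 0.1828 = 7660 days = 20.97 years.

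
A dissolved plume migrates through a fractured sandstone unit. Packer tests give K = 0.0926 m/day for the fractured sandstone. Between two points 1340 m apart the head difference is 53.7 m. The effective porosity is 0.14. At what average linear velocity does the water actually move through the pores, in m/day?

0.0265

Hydraulic gradient i = Δh / L = 53.7 / 1340 = 0.04007.
Darcy flux q = K · i = 0.09260 × 0.04007 = 0.003711 m/day.
Seepage velocity v = q / n_e = 0.003711 / 0.14 = 0.02651 m/day.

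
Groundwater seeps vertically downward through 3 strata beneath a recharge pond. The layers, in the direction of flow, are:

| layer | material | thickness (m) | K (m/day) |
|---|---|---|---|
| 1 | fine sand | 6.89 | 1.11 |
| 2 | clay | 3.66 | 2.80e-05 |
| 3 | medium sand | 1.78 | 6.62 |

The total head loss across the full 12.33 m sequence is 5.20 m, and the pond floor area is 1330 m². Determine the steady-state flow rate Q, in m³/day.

Flow is perpendicular to layering, so the layers act in series and the equivalent K is the thickness-weighted harmonic mean.
Total thickness L = 6.89 + 3.66 + 1.78 = 12.33 m.
Σ(b_i/K_i) = 6.89/1.11 + 3.66/2.80e-05 + 1.78/6.62 = 1.307e+05 d.
K_eq = L / Σ(b_i/K_i) = 12.33 / 1.307e+05 = 9.432e-05 m/day.
Q = K_eq · A · (Δh/L) = 9.432e-05 × 1330 × (5.20/12.33) = 0.05291 m³/day.

0.0529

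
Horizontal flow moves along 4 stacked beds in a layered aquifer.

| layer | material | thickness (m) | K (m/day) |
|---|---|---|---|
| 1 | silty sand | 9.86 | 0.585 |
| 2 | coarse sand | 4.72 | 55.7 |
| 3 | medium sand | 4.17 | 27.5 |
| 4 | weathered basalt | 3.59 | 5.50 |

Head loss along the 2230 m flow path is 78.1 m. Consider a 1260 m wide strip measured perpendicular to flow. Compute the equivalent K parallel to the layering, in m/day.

Flow is parallel to layering, so each bed carries its own Darcy discharge and the transmissivities add.
Σ(K_i·b_i) = 0.585×9.86 + 55.7×4.72 + 27.5×4.17 + 5.50×3.59 = 403.1 m²/day.
Total thickness b = 22.34 m, so K_eq = Σ(K_i·b_i)/b = 18.04 m/day.

18.0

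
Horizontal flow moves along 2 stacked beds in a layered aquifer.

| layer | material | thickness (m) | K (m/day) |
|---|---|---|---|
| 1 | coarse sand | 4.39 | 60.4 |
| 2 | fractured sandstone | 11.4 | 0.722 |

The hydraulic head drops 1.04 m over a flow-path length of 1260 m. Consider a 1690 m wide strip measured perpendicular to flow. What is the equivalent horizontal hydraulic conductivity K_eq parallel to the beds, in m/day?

17.3

Flow is parallel to layering, so each bed carries its own Darcy discharge and the transmissivities add.
Σ(K_i·b_i) = 60.4×4.39 + 0.722×11.4 = 273.4 m²/day.
Total thickness b = 15.79 m, so K_eq = Σ(K_i·b_i)/b = 17.31 m/day.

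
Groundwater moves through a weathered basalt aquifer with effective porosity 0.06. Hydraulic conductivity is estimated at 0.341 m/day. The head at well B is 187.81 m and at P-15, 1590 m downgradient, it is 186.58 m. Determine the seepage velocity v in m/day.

Hydraulic gradient i = (187.81 − 186.58) / 1590 = 1.23 / 1590 = 0.0007736.
Darcy flux q = K · i = 0.3410 × 0.0007736 = 0.0002638 m/day.
Seepage velocity v = q / n_e = 0.0002638 / 0.06 = 0.004397 m/day.

0.00440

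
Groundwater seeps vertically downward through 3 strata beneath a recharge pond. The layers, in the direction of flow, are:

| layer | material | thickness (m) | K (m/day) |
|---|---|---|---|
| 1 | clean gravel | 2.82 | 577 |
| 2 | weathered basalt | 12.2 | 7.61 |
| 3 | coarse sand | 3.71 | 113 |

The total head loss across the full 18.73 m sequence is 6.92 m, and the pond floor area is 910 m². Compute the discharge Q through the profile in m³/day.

Flow is perpendicular to layering, so the layers act in series and the equivalent K is the thickness-weighted harmonic mean.
Total thickness L = 2.82 + 12.2 + 3.71 = 18.73 m.
Σ(b_i/K_i) = 2.82/577 + 12.2/7.61 + 3.71/113 = 1.641 d.
K_eq = L / Σ(b_i/K_i) = 18.73 / 1.641 = 11.41 m/day.
Q = K_eq · A · (Δh/L) = 11.41 × 910 × (6.92/18.73) = 3838 m³/day.

3840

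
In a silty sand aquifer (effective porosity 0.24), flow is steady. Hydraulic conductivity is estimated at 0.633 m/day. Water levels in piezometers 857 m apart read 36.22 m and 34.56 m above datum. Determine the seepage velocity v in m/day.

Hydraulic gradient i = (36.22 − 34.56) / 857 = 1.66 / 857 = 0.001937.
Darcy flux q = K · i = 0.6330 × 0.001937 = 0.001226 m/day.
Seepage velocity v = q / n_e = 0.001226 / 0.24 = 0.005109 m/day.

0.00511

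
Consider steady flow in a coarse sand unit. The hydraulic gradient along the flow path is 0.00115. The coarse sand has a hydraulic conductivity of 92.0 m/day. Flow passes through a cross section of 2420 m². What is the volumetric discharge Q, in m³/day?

Hydraulic gradient i = 0.00115.
Darcy's law: Q = K · A · i = 92.00 × 2420 × 0.001150 = 256.0 m³/day.

256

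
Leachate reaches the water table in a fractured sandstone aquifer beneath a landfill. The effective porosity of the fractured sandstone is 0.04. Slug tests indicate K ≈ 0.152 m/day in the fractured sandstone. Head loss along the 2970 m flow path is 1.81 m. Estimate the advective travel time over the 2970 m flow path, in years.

3510

Hydraulic gradient i = Δh / L = 1.81 / 2970 = 0.0006094.
Darcy flux q = K · i = 0.1520 × 0.0006094 = 9.263e-05 m/day.
Seepage velocity v = q / n_e = 9.263e-05 / 0.04 = 0.002316 m/day.
Travel time t = L / v = 2970 / 0.002316 = 1.282e+06 days = 3511 years.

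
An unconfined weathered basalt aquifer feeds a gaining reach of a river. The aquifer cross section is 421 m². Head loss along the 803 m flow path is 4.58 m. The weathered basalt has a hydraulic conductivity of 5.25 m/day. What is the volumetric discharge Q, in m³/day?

12.6

Hydraulic gradient i = Δh / L = 4.58 / 803 = 0.005704.
Darcy's law: Q = K · A · i = 5.250 × 421.0 × 0.005704 = 12.61 m³/day.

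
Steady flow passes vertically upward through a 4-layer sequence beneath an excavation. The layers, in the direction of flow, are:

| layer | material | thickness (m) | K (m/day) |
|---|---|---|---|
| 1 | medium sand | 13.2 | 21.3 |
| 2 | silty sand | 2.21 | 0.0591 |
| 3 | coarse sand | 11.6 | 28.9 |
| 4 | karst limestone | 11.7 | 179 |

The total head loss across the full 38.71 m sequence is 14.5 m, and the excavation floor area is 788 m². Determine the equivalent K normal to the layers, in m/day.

Flow is perpendicular to layering, so the layers act in series and the equivalent K is the thickness-weighted harmonic mean.
Total thickness L = 13.2 + 2.21 + 11.6 + 11.7 = 38.71 m.
Σ(b_i/K_i) = 13.2/21.3 + 2.21/0.0591 + 11.6/28.9 + 11.7/179 = 38.48 d.
K_eq = L / Σ(b_i/K_i) = 38.71 / 38.48 = 1.006 m/day.

1.01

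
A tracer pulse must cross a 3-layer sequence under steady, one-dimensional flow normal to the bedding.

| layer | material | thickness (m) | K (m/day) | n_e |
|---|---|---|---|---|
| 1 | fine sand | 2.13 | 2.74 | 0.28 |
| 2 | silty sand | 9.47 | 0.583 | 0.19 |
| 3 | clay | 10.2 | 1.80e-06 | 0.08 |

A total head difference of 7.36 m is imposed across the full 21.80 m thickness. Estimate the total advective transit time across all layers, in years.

6770

With flow normal to the layers, continuity requires the same specific discharge q through every layer.
Σ(b_i/K_i) = 2.13/2.74 + 9.47/0.583 + 10.2/1.80e-06 = 5.667e+06 d.
q = Δh / Σ(b_i/K_i) = 7.36 / 5.667e+06 = 1.299e-06 m/day.
In each layer the seepage velocity is v_i = q/n_i, so the layer transit time is t_i = b_i·n_i / q:
  layer 1 (fine sand): t_1 = 2.13 × 0.28 / 1.299e-06 = 4.592e+05 d
  layer 2 (silty sand): t_2 = 9.47 × 0.19 / 1.299e-06 = 1.385e+06 d
  layer 3 (clay): t_3 = 10.2 × 0.08 / 1.299e-06 = 6.283e+05 d
Total t = Σ t_i = 2.473e+06 days = 6770 years.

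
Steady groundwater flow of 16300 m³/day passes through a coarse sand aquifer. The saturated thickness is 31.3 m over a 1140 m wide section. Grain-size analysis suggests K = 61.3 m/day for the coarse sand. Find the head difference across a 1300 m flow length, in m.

Cross-sectional area A = 1140 × 31.3 = 35682 m².
From Q = K·A·i, i = Q / (K·A) = 16300 / (61.30 × 35682) = 0.007452.
Head loss Δh = i · L = 0.007452 × 1300 = 9.688 m.

9.69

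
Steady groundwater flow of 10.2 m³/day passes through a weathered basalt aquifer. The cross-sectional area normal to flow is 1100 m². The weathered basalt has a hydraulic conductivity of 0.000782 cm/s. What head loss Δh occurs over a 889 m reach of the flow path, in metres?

Convert K: 0.000782 cm/s × 864 = 0.6756 m/day.
From Q = K·A·i, i = Q / (K·A) = 10.2 / (0.6756 × 1100) = 0.01372.
Head loss Δh = i · L = 0.01372 × 889 = 12.20 m.

12.2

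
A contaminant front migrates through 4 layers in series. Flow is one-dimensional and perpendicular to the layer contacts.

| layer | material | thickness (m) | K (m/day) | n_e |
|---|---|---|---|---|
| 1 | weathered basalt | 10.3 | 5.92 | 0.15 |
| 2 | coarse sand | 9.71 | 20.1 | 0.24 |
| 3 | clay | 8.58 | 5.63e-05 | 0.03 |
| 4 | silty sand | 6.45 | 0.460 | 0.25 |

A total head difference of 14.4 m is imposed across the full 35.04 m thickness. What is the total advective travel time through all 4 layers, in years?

With flow normal to the layers, continuity requires the same specific discharge q through every layer.
Σ(b_i/K_i) = 10.3/5.92 + 9.71/20.1 + 8.58/5.63e-05 + 6.45/0.460 = 1.524e+05 d.
q = Δh / Σ(b_i/K_i) = 14.4 / 1.524e+05 = 9.448e-05 m/day.
In each layer the seepage velocity is v_i = q/n_i, so the layer transit time is t_i = b_i·n_i / q:
  layer 1 (weathered basalt): t_1 = 10.3 × 0.15 / 9.448e-05 = 16353 d
  layer 2 (coarse sand): t_2 = 9.71 × 0.24 / 9.448e-05 = 24666 d
  layer 3 (clay): t_3 = 8.58 × 0.03 / 9.448e-05 = 2724 d
  layer 4 (silty sand): t_4 = 6.45 × 0.25 / 9.448e-05 = 17067 d
Total t = Σ t_i = 60810 days = 166.5 years.

166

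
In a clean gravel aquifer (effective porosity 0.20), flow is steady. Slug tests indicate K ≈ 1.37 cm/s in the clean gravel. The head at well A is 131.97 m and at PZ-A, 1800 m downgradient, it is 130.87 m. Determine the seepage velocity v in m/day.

Convert K: 1.37 cm/s × 864 = 1184 m/day.
Hydraulic gradient i = (131.97 − 130.87) / 1800 = 1.1 / 1800 = 0.0006111.
Darcy flux q = K · i = 1184 × 0.0006111 = 0.7234 m/day.
Seepage velocity v = q / n_e = 0.7234 / 0.20 = 3.617 m/day.

3.62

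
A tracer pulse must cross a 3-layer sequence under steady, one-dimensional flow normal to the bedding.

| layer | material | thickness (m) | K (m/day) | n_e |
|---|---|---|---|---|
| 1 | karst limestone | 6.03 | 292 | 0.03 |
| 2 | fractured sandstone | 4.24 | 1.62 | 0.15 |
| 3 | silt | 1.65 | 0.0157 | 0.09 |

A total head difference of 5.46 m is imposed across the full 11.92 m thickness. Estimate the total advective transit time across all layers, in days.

19.0

With flow normal to the layers, continuity requires the same specific discharge q through every layer.
Σ(b_i/K_i) = 6.03/292 + 4.24/1.62 + 1.65/0.0157 = 107.7 d.
q = Δh / Σ(b_i/K_i) = 5.46 / 107.7 = 0.05068 m/day.
In each layer the seepage velocity is v_i = q/n_i, so the layer transit time is t_i = b_i·n_i / q:
  layer 1 (karst limestone): t_1 = 6.03 × 0.03 / 0.05068 = 3.569 d
  layer 2 (fractured sandstone): t_2 = 4.24 × 0.15 / 0.05068 = 12.55 d
  layer 3 (silt): t_3 = 1.65 × 0.09 / 0.05068 = 2.930 d
Total t = Σ t_i = 19.05 days.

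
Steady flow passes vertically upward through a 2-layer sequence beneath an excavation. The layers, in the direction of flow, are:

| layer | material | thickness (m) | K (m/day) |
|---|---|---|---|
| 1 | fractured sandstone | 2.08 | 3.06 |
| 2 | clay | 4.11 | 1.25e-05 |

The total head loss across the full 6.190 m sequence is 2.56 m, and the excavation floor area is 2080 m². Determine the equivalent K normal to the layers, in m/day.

1.88e-05

Flow is perpendicular to layering, so the layers act in series and the equivalent K is the thickness-weighted harmonic mean.
Total thickness L = 2.08 + 4.11 = 6.190 m.
Σ(b_i/K_i) = 2.08/3.06 + 4.11/1.25e-05 = 3.288e+05 d.
K_eq = L / Σ(b_i/K_i) = 6.190 / 3.288e+05 = 1.883e-05 m/day.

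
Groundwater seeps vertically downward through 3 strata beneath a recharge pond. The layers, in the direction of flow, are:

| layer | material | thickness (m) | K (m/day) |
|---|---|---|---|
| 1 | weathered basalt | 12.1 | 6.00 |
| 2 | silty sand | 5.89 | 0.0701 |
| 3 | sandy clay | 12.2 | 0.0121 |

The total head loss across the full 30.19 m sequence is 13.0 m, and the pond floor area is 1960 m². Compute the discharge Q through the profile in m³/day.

Flow is perpendicular to layering, so the layers act in series and the equivalent K is the thickness-weighted harmonic mean.
Total thickness L = 12.1 + 5.89 + 12.2 = 30.19 m.
Σ(b_i/K_i) = 12.1/6.00 + 5.89/0.0701 + 12.2/0.0121 = 1094 d.
K_eq = L / Σ(b_i/K_i) = 30.19 / 1094 = 0.02759 m/day.
Q = K_eq · A · (Δh/L) = 0.02759 × 1960 × (13.0/30.19) = 23.28 m³/day.

23.3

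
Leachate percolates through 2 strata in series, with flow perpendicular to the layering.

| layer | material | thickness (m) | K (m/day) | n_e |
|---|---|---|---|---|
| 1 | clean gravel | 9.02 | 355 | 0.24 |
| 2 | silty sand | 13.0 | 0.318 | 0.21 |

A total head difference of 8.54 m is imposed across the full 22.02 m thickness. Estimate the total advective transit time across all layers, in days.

With flow normal to the layers, continuity requires the same specific discharge q through every layer.
Σ(b_i/K_i) = 9.02/355 + 13.0/0.318 = 40.91 d.
q = Δh / Σ(b_i/K_i) = 8.54 / 40.91 = 0.2088 m/day.
In each layer the seepage velocity is v_i = q/n_i, so the layer transit time is t_i = b_i·n_i / q:
  layer 1 (clean gravel): t_1 = 9.02 × 0.24 / 0.2088 = 10.37 d
  layer 2 (silty sand): t_2 = 13.0 × 0.21 / 0.2088 = 13.08 d
Total t = Σ t_i = 23.45 days.

23.4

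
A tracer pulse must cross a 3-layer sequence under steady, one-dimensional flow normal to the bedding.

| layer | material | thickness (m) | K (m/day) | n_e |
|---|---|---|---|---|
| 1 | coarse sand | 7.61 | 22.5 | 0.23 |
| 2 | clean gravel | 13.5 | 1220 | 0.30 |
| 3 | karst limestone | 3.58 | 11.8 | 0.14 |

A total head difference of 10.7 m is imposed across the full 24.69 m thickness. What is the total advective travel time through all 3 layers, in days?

With flow normal to the layers, continuity requires the same specific discharge q through every layer.
Σ(b_i/K_i) = 7.61/22.5 + 13.5/1220 + 3.58/11.8 = 0.6527 d.
q = Δh / Σ(b_i/K_i) = 10.7 / 0.6527 = 16.39 m/day.
In each layer the seepage velocity is v_i = q/n_i, so the layer transit time is t_i = b_i·n_i / q:
  layer 1 (coarse sand): t_1 = 7.61 × 0.23 / 16.39 = 0.1068 d
  layer 2 (clean gravel): t_2 = 13.5 × 0.30 / 16.39 = 0.2470 d
  layer 3 (karst limestone): t_3 = 3.58 × 0.14 / 16.39 = 0.03057 d
Total t = Σ t_i = 0.3844 days.

0.384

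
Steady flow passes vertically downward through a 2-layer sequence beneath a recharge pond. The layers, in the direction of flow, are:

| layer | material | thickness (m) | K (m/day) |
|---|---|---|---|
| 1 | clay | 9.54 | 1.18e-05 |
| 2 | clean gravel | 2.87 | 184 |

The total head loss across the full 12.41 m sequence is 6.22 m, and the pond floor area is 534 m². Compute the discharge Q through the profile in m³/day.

Flow is perpendicular to layering, so the layers act in series and the equivalent K is the thickness-weighted harmonic mean.
Total thickness L = 9.54 + 2.87 = 12.41 m.
Σ(b_i/K_i) = 9.54/1.18e-05 + 2.87/184 = 8.085e+05 d.
K_eq = L / Σ(b_i/K_i) = 12.41 / 8.085e+05 = 1.535e-05 m/day.
Q = K_eq · A · (Δh/L) = 1.535e-05 × 534 × (6.22/12.41) = 0.004108 m³/day.

0.00411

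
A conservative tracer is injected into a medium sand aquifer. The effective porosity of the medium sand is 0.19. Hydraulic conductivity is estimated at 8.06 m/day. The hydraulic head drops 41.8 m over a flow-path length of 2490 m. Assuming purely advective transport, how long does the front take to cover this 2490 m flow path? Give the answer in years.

Hydraulic gradient i = Δh / L = 41.8 / 2490 = 0.01679.
Darcy flux q = K · i = 8.060 × 0.01679 = 0.1353 m/day.
Seepage velocity v = q / n_e = 0.1353 / 0.19 = 0.7121 m/day.
Travel time t = L / v = 2490 / 0.7121 = 3497 days = 9.573 years.

9.57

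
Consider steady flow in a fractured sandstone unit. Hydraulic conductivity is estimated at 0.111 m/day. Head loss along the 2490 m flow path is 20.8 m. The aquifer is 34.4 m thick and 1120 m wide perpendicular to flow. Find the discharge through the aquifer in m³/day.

Cross-sectional area A = 1120 × 34.4 = 38528 m².
Hydraulic gradient i = Δh / L = 20.8 / 2490 = 0.008353.
Darcy's law: Q = K · A · i = 0.1110 × 38528 × 0.008353 = 35.72 m³/day.

35.7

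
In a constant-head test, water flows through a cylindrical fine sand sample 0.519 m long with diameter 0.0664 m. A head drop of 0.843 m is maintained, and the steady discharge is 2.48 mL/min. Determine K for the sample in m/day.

0.635

Cross-sectional area A = π·(d/2)² = π × (0.0664/2)² = 0.003463 m².
Convert discharge: 2.48 mL/min = 4.133e-08 m³/s.
Darcy's law rearranged: K = Q·L / (A·Δh) = 4.133e-08 × 0.519 / (0.003463 × 0.843) = 7.349e-06 m/s = 0.6349 m/day.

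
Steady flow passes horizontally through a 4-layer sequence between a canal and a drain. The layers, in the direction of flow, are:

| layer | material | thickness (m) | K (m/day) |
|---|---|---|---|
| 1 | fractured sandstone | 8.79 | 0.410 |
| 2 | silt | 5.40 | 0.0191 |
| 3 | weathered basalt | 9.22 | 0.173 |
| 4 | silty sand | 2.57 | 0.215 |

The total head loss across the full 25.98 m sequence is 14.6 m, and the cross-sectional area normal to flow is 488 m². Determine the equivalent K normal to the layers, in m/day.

0.0703

Flow is perpendicular to layering, so the layers act in series and the equivalent K is the thickness-weighted harmonic mean.
Total thickness L = 8.79 + 5.40 + 9.22 + 2.57 = 25.98 m.
Σ(b_i/K_i) = 8.79/0.410 + 5.40/0.0191 + 9.22/0.173 + 2.57/0.215 = 369.4 d.
K_eq = L / Σ(b_i/K_i) = 25.98 / 369.4 = 0.07033 m/day.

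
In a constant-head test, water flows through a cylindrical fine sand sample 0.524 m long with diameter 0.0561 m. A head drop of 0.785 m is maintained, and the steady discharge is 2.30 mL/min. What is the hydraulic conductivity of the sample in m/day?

0.894

Cross-sectional area A = π·(d/2)² = π × (0.0561/2)² = 0.002472 m².
Convert discharge: 2.30 mL/min = 3.833e-08 m³/s.
Darcy's law rearranged: K = Q·L / (A·Δh) = 3.833e-08 × 0.524 / (0.002472 × 0.785) = 1.035e-05 m/s = 0.8944 m/day.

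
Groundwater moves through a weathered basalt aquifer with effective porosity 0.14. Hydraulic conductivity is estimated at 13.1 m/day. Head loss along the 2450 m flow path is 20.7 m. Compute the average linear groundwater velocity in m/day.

0.791

Hydraulic gradient i = Δh / L = 20.7 / 2450 = 0.008449.
Darcy flux q = K · i = 13.10 × 0.008449 = 0.1107 m/day.
Seepage velocity v = q / n_e = 0.1107 / 0.14 = 0.7906 m/day.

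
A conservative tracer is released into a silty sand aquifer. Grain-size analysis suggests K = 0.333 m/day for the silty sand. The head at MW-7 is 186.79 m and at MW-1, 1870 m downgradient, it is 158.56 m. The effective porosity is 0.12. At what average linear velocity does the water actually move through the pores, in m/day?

0.0419

Hydraulic gradient i = (186.79 − 158.56) / 1870 = 28.23 / 1870 = 0.01510.
Darcy flux q = K · i = 0.3330 × 0.01510 = 0.005027 m/day.
Seepage velocity v = q / n_e = 0.005027 / 0.12 = 0.04189 m/day.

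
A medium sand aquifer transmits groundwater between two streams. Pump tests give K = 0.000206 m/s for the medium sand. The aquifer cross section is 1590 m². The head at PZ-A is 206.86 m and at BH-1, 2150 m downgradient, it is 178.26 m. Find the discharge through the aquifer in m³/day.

376

Convert K: 0.000206 m/s × 86400 = 17.80 m/day.
Hydraulic gradient i = (206.86 − 178.26) / 2150 = 28.6 / 2150 = 0.01330.
Darcy's law: Q = K · A · i = 17.80 × 1590 × 0.01330 = 376.4 m³/day.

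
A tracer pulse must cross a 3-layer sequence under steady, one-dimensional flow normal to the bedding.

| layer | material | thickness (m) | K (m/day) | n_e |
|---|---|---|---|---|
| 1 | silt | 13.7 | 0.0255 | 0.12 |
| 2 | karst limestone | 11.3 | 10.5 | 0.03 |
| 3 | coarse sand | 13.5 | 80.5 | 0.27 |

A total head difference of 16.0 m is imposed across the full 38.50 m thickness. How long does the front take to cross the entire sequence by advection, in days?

189

With flow normal to the layers, continuity requires the same specific discharge q through every layer.
Σ(b_i/K_i) = 13.7/0.0255 + 11.3/10.5 + 13.5/80.5 = 538.5 d.
q = Δh / Σ(b_i/K_i) = 16.0 / 538.5 = 0.02971 m/day.
In each layer the seepage velocity is v_i = q/n_i, so the layer transit time is t_i = b_i·n_i / q:
  layer 1 (silt): t_1 = 13.7 × 0.12 / 0.02971 = 55.33 d
  layer 2 (karst limestone): t_2 = 11.3 × 0.03 / 0.02971 = 11.41 d
  layer 3 (coarse sand): t_3 = 13.5 × 0.27 / 0.02971 = 122.7 d
Total t = Σ t_i = 189.4 days.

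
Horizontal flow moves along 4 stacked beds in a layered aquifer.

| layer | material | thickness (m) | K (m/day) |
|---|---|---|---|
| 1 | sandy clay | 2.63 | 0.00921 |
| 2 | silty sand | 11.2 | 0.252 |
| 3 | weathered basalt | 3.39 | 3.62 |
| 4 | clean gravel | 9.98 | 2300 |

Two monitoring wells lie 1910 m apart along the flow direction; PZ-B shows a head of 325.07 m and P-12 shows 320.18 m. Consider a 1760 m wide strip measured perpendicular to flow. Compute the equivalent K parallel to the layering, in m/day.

Flow is parallel to layering, so each bed carries its own Darcy discharge and the transmissivities add.
Σ(K_i·b_i) = 0.00921×2.63 + 0.252×11.2 + 3.62×3.39 + 2300×9.98 = 22969 m²/day.
Total thickness b = 27.20 m, so K_eq = Σ(K_i·b_i)/b = 844.5 m/day.

844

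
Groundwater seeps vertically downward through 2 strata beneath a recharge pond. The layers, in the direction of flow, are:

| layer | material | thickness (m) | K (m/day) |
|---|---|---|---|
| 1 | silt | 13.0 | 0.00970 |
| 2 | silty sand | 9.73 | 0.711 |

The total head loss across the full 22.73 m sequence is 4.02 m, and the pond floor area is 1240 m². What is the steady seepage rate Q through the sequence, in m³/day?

Flow is perpendicular to layering, so the layers act in series and the equivalent K is the thickness-weighted harmonic mean.
Total thickness L = 13.0 + 9.73 = 22.73 m.
Σ(b_i/K_i) = 13.0/0.00970 + 9.73/0.711 = 1354 d.
K_eq = L / Σ(b_i/K_i) = 22.73 / 1354 = 0.01679 m/day.
Q = K_eq · A · (Δh/L) = 0.01679 × 1240 × (4.02/22.73) = 3.682 m³/day.

3.68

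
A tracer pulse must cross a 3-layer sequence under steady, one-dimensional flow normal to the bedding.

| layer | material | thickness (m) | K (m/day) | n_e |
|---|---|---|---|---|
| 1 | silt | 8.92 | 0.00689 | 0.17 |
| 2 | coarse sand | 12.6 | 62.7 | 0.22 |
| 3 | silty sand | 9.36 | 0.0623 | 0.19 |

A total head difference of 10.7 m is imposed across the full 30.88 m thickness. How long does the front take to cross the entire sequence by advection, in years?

With flow normal to the layers, continuity requires the same specific discharge q through every layer.
Σ(b_i/K_i) = 8.92/0.00689 + 12.6/62.7 + 9.36/0.0623 = 1445 d.
q = Δh / Σ(b_i/K_i) = 10.7 / 1445 = 0.007404 m/day.
In each layer the seepage velocity is v_i = q/n_i, so the layer transit time is t_i = b_i·n_i / q:
  layer 1 (silt): t_1 = 8.92 × 0.17 / 0.007404 = 204.8 d
  layer 2 (coarse sand): t_2 = 12.6 × 0.22 / 0.007404 = 374.4 d
  layer 3 (silty sand): t_3 = 9.36 × 0.19 / 0.007404 = 240.2 d
Total t = Σ t_i = 819.3 days = 2.243 years.

2.24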